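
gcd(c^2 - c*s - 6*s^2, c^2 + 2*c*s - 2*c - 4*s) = c + 2*s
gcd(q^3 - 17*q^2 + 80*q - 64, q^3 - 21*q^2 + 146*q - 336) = q - 8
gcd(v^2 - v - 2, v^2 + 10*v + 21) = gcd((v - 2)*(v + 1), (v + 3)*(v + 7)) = 1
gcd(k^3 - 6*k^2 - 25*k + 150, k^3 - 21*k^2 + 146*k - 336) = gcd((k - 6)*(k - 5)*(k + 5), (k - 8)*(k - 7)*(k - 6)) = k - 6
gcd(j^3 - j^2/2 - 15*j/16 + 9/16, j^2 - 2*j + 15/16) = j - 3/4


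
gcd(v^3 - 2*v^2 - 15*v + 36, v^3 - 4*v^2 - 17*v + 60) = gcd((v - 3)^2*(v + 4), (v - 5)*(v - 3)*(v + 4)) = v^2 + v - 12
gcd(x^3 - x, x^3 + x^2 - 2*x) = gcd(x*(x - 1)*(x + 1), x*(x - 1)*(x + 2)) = x^2 - x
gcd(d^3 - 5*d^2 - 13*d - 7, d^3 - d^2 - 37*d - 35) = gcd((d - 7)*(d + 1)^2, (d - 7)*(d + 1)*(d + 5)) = d^2 - 6*d - 7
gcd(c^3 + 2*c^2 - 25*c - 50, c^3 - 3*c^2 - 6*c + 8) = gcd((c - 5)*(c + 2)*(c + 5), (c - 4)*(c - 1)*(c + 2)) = c + 2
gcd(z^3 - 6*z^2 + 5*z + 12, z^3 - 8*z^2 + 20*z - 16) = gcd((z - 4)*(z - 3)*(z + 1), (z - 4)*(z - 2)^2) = z - 4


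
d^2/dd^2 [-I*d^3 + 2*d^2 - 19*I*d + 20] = -6*I*d + 4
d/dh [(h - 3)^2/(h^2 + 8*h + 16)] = 14*(h - 3)/(h^3 + 12*h^2 + 48*h + 64)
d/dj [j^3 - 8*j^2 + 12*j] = 3*j^2 - 16*j + 12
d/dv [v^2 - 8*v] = 2*v - 8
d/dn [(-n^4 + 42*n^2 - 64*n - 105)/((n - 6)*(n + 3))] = (-2*n^5 + 9*n^4 + 72*n^3 - 62*n^2 - 1302*n + 837)/(n^4 - 6*n^3 - 27*n^2 + 108*n + 324)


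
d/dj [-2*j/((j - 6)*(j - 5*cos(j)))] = 2*(5*j^2*sin(j) + j^2 - 30*j*sin(j) - 30*cos(j))/((j - 6)^2*(j - 5*cos(j))^2)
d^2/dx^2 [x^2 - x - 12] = 2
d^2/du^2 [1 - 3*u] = 0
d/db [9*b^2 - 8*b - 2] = 18*b - 8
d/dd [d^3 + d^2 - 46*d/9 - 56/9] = 3*d^2 + 2*d - 46/9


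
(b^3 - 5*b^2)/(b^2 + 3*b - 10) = b^2*(b - 5)/(b^2 + 3*b - 10)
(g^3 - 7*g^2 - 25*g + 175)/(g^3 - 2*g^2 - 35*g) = (g - 5)/g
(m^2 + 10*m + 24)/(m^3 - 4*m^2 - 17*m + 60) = (m + 6)/(m^2 - 8*m + 15)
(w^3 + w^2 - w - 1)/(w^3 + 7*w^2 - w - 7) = (w + 1)/(w + 7)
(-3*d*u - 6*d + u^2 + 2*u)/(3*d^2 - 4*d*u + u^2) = (u + 2)/(-d + u)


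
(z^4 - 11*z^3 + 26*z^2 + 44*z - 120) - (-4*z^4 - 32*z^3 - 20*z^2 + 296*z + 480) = 5*z^4 + 21*z^3 + 46*z^2 - 252*z - 600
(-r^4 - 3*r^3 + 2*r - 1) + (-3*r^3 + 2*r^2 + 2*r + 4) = -r^4 - 6*r^3 + 2*r^2 + 4*r + 3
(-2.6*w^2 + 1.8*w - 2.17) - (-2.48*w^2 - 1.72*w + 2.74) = -0.12*w^2 + 3.52*w - 4.91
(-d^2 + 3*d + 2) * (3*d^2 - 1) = -3*d^4 + 9*d^3 + 7*d^2 - 3*d - 2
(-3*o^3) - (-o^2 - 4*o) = -3*o^3 + o^2 + 4*o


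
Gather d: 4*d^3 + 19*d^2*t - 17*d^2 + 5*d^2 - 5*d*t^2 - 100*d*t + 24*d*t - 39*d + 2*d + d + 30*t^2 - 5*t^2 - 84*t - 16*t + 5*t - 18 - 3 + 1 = 4*d^3 + d^2*(19*t - 12) + d*(-5*t^2 - 76*t - 36) + 25*t^2 - 95*t - 20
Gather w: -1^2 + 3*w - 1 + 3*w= 6*w - 2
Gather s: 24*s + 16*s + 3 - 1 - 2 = 40*s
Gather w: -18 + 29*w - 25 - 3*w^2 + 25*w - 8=-3*w^2 + 54*w - 51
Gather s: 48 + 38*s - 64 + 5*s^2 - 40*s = 5*s^2 - 2*s - 16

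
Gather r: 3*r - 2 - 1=3*r - 3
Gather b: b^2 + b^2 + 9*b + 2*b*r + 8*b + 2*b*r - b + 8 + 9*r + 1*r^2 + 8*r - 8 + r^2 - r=2*b^2 + b*(4*r + 16) + 2*r^2 + 16*r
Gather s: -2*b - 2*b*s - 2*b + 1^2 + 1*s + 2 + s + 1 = -4*b + s*(2 - 2*b) + 4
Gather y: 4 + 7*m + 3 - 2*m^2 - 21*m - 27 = -2*m^2 - 14*m - 20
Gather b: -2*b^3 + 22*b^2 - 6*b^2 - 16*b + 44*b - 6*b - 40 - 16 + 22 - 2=-2*b^3 + 16*b^2 + 22*b - 36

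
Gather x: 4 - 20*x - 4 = -20*x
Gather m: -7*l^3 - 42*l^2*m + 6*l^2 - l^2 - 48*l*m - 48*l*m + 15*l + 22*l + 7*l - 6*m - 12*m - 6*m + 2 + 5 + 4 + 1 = -7*l^3 + 5*l^2 + 44*l + m*(-42*l^2 - 96*l - 24) + 12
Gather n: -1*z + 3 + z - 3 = 0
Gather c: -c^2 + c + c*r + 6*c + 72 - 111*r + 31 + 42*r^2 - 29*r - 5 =-c^2 + c*(r + 7) + 42*r^2 - 140*r + 98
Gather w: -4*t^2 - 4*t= -4*t^2 - 4*t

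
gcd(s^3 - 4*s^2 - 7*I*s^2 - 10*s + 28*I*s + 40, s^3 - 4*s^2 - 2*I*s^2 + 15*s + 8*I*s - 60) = s^2 + s*(-4 - 5*I) + 20*I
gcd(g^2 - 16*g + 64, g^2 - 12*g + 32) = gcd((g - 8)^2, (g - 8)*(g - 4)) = g - 8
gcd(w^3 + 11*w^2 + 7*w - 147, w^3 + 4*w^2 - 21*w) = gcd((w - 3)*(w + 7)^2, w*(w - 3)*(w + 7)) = w^2 + 4*w - 21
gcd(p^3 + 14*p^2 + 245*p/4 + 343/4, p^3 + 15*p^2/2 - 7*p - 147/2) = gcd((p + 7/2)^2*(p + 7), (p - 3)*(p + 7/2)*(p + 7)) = p^2 + 21*p/2 + 49/2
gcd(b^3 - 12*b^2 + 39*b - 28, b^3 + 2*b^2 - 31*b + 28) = b^2 - 5*b + 4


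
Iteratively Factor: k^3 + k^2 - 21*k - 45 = (k - 5)*(k^2 + 6*k + 9) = (k - 5)*(k + 3)*(k + 3)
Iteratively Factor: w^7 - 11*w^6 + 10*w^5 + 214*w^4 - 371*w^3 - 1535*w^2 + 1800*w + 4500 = (w + 3)*(w^6 - 14*w^5 + 52*w^4 + 58*w^3 - 545*w^2 + 100*w + 1500) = (w - 3)*(w + 3)*(w^5 - 11*w^4 + 19*w^3 + 115*w^2 - 200*w - 500) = (w - 3)*(w + 2)*(w + 3)*(w^4 - 13*w^3 + 45*w^2 + 25*w - 250) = (w - 5)*(w - 3)*(w + 2)*(w + 3)*(w^3 - 8*w^2 + 5*w + 50) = (w - 5)^2*(w - 3)*(w + 2)*(w + 3)*(w^2 - 3*w - 10) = (w - 5)^3*(w - 3)*(w + 2)*(w + 3)*(w + 2)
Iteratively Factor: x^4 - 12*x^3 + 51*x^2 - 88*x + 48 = (x - 4)*(x^3 - 8*x^2 + 19*x - 12) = (x - 4)*(x - 1)*(x^2 - 7*x + 12) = (x - 4)*(x - 3)*(x - 1)*(x - 4)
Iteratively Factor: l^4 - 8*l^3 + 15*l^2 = (l - 3)*(l^3 - 5*l^2) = l*(l - 3)*(l^2 - 5*l) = l*(l - 5)*(l - 3)*(l)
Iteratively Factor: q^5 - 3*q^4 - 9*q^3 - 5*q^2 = (q + 1)*(q^4 - 4*q^3 - 5*q^2) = q*(q + 1)*(q^3 - 4*q^2 - 5*q) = q*(q + 1)^2*(q^2 - 5*q) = q^2*(q + 1)^2*(q - 5)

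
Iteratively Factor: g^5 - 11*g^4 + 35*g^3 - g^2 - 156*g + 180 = (g + 2)*(g^4 - 13*g^3 + 61*g^2 - 123*g + 90) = (g - 5)*(g + 2)*(g^3 - 8*g^2 + 21*g - 18) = (g - 5)*(g - 3)*(g + 2)*(g^2 - 5*g + 6) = (g - 5)*(g - 3)*(g - 2)*(g + 2)*(g - 3)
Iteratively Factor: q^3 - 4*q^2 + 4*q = (q - 2)*(q^2 - 2*q) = (q - 2)^2*(q)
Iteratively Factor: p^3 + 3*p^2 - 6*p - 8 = (p + 4)*(p^2 - p - 2) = (p + 1)*(p + 4)*(p - 2)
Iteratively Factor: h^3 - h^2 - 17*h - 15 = (h - 5)*(h^2 + 4*h + 3) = (h - 5)*(h + 3)*(h + 1)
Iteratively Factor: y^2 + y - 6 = (y - 2)*(y + 3)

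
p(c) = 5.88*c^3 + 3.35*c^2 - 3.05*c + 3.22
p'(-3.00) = 135.61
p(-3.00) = -116.24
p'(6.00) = 672.19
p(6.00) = 1375.60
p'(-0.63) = -0.27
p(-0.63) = 5.00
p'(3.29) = 209.93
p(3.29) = 238.84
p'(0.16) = -1.53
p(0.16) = 2.84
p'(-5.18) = 435.57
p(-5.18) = -708.36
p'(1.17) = 28.94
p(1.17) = 13.65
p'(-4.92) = 390.99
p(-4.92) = -600.96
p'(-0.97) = 7.05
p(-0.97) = 3.96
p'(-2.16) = 64.78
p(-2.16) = -33.82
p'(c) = 17.64*c^2 + 6.7*c - 3.05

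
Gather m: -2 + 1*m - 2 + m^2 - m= m^2 - 4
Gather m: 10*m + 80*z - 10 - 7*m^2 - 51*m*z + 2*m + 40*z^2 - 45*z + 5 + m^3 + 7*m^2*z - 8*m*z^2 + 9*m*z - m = m^3 + m^2*(7*z - 7) + m*(-8*z^2 - 42*z + 11) + 40*z^2 + 35*z - 5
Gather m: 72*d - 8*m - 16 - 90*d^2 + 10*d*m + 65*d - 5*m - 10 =-90*d^2 + 137*d + m*(10*d - 13) - 26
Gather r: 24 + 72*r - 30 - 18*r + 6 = 54*r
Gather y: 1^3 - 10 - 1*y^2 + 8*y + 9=-y^2 + 8*y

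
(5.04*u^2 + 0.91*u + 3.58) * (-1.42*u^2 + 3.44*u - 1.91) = -7.1568*u^4 + 16.0454*u^3 - 11.5796*u^2 + 10.5771*u - 6.8378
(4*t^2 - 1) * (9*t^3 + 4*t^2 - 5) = 36*t^5 + 16*t^4 - 9*t^3 - 24*t^2 + 5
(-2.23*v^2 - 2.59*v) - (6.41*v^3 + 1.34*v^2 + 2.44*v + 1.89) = -6.41*v^3 - 3.57*v^2 - 5.03*v - 1.89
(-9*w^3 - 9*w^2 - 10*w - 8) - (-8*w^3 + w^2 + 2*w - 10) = -w^3 - 10*w^2 - 12*w + 2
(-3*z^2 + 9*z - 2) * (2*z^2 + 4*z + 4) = -6*z^4 + 6*z^3 + 20*z^2 + 28*z - 8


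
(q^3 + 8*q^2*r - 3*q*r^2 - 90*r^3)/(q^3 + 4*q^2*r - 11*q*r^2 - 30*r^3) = (q + 6*r)/(q + 2*r)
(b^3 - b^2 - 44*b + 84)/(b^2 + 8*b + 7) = (b^2 - 8*b + 12)/(b + 1)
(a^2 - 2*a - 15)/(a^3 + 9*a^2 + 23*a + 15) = (a - 5)/(a^2 + 6*a + 5)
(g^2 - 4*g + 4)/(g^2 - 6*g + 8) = (g - 2)/(g - 4)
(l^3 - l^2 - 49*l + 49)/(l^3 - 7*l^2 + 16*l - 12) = (l^3 - l^2 - 49*l + 49)/(l^3 - 7*l^2 + 16*l - 12)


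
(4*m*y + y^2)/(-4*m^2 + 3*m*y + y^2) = y/(-m + y)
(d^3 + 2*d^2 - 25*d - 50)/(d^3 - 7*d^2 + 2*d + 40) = (d + 5)/(d - 4)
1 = 1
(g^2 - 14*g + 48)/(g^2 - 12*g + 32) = (g - 6)/(g - 4)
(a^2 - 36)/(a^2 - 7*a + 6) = (a + 6)/(a - 1)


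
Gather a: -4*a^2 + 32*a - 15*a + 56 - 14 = -4*a^2 + 17*a + 42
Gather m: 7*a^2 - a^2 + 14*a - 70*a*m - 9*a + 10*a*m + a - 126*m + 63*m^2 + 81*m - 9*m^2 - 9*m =6*a^2 + 6*a + 54*m^2 + m*(-60*a - 54)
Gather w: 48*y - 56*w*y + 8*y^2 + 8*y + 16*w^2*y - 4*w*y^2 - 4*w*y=16*w^2*y + w*(-4*y^2 - 60*y) + 8*y^2 + 56*y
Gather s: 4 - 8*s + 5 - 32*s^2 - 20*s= -32*s^2 - 28*s + 9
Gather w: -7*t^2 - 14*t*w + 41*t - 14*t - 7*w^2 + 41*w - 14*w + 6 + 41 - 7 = -7*t^2 + 27*t - 7*w^2 + w*(27 - 14*t) + 40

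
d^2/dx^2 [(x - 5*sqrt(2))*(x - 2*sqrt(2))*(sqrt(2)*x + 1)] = 6*sqrt(2)*x - 26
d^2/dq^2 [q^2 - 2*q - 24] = 2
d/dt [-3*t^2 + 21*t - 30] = 21 - 6*t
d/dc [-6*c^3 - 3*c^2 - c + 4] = -18*c^2 - 6*c - 1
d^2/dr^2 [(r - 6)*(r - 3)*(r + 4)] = 6*r - 10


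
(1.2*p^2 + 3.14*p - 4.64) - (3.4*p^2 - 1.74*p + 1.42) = -2.2*p^2 + 4.88*p - 6.06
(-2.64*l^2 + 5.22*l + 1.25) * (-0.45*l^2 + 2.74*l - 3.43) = 1.188*l^4 - 9.5826*l^3 + 22.7955*l^2 - 14.4796*l - 4.2875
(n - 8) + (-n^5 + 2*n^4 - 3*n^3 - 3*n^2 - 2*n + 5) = -n^5 + 2*n^4 - 3*n^3 - 3*n^2 - n - 3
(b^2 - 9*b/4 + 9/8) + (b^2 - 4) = 2*b^2 - 9*b/4 - 23/8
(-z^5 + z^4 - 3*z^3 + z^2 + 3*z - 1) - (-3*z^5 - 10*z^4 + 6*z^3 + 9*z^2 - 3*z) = 2*z^5 + 11*z^4 - 9*z^3 - 8*z^2 + 6*z - 1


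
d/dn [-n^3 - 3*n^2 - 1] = 3*n*(-n - 2)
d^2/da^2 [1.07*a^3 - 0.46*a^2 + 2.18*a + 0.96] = 6.42*a - 0.92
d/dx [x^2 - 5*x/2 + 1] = 2*x - 5/2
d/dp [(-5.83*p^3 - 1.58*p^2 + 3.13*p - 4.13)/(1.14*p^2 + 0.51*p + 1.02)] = (-6.6462*p^4 - 5.9466*p^3 - 22.2138*p^2 + 6.1932*p + 5.2989)/(1.2996*p^4 + 1.1628*p^3 + 2.5857*p^2 + 1.0404*p + 1.0404)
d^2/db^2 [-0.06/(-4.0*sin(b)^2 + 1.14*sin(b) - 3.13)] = (-3.84*sin(b)^4 + 0.8208*sin(b)^3 + 8.686824*sin(b)^2 - 1.855692*sin(b) - 1.346448)/(4.0*sin(b)^2 - 1.14*sin(b) + 3.13)^3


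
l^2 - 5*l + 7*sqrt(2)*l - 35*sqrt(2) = (l - 5)*(l + 7*sqrt(2))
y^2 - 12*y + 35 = (y - 7)*(y - 5)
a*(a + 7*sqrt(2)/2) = a^2 + 7*sqrt(2)*a/2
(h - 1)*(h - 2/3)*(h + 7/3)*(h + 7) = h^4 + 23*h^3/3 + 13*h^2/9 - 21*h + 98/9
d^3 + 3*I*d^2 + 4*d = d*(d - I)*(d + 4*I)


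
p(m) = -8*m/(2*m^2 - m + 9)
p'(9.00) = 0.05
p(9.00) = -0.44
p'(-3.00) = 0.08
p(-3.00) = 0.80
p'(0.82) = -0.68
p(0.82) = -0.69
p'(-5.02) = 0.08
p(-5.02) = 0.62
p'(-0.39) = -0.74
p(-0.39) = 0.32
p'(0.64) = -0.78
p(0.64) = -0.56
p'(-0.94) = -0.42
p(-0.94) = 0.64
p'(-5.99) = 0.07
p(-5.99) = 0.55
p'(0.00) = -0.89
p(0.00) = 0.00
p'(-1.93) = -0.04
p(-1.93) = 0.84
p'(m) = -8*m*(1 - 4*m)/(2*m^2 - m + 9)^2 - 8/(2*m^2 - m + 9)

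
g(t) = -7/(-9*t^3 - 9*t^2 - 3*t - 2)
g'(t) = -7*(27*t^2 + 18*t + 3)/(-9*t^3 - 9*t^2 - 3*t - 2)^2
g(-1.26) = -1.27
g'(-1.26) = -5.37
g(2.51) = 0.03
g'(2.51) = -0.04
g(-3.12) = -0.04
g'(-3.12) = -0.04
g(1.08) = 0.26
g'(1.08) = -0.52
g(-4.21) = -0.01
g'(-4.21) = -0.01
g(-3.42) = -0.03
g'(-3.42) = -0.03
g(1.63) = 0.10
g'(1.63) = -0.15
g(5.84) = 0.00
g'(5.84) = -0.00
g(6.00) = 0.00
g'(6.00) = 0.00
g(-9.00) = 0.00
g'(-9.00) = 0.00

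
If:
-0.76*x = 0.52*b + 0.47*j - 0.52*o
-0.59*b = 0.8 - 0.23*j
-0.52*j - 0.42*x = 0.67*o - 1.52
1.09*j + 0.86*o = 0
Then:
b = -1.77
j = -1.06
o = 1.34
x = 2.79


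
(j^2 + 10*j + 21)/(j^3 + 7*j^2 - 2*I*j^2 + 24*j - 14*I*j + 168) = (j + 3)/(j^2 - 2*I*j + 24)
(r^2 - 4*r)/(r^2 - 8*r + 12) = r*(r - 4)/(r^2 - 8*r + 12)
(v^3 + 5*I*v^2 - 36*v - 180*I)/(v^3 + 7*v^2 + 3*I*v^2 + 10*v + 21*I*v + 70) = (v^2 - 36)/(v^2 + v*(7 - 2*I) - 14*I)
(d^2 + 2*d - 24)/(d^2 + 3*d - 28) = (d + 6)/(d + 7)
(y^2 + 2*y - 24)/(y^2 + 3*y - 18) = (y - 4)/(y - 3)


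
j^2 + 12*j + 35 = (j + 5)*(j + 7)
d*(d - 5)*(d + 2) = d^3 - 3*d^2 - 10*d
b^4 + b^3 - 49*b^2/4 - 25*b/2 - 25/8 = (b + 1/2)^2*(b - 5*sqrt(2)/2)*(b + 5*sqrt(2)/2)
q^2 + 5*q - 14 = (q - 2)*(q + 7)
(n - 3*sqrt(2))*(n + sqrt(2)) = n^2 - 2*sqrt(2)*n - 6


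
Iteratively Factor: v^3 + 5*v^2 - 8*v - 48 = (v - 3)*(v^2 + 8*v + 16) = (v - 3)*(v + 4)*(v + 4)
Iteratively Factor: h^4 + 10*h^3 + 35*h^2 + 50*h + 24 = (h + 3)*(h^3 + 7*h^2 + 14*h + 8) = (h + 3)*(h + 4)*(h^2 + 3*h + 2) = (h + 2)*(h + 3)*(h + 4)*(h + 1)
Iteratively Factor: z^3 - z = (z - 1)*(z^2 + z) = z*(z - 1)*(z + 1)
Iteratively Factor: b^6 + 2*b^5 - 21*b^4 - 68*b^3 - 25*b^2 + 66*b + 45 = (b + 1)*(b^5 + b^4 - 22*b^3 - 46*b^2 + 21*b + 45) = (b + 1)*(b + 3)*(b^4 - 2*b^3 - 16*b^2 + 2*b + 15) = (b - 1)*(b + 1)*(b + 3)*(b^3 - b^2 - 17*b - 15) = (b - 1)*(b + 1)^2*(b + 3)*(b^2 - 2*b - 15) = (b - 5)*(b - 1)*(b + 1)^2*(b + 3)*(b + 3)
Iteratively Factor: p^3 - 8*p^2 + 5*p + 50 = (p - 5)*(p^2 - 3*p - 10) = (p - 5)*(p + 2)*(p - 5)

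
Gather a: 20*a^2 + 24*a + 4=20*a^2 + 24*a + 4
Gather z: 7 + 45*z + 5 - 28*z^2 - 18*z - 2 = -28*z^2 + 27*z + 10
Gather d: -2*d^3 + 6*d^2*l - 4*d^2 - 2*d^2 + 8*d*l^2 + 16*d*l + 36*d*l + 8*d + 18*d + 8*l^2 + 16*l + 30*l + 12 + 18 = -2*d^3 + d^2*(6*l - 6) + d*(8*l^2 + 52*l + 26) + 8*l^2 + 46*l + 30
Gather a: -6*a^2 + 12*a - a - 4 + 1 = -6*a^2 + 11*a - 3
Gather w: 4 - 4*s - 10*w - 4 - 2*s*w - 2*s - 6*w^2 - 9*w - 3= -6*s - 6*w^2 + w*(-2*s - 19) - 3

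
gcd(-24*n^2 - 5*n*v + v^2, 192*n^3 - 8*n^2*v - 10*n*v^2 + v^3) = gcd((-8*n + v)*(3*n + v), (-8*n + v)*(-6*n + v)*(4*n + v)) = -8*n + v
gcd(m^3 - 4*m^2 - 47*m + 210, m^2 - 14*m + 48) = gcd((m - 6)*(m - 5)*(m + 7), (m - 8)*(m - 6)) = m - 6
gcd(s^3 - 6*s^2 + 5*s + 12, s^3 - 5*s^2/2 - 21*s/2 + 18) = s - 4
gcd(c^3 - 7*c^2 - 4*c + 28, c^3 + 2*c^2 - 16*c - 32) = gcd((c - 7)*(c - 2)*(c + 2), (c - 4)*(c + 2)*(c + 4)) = c + 2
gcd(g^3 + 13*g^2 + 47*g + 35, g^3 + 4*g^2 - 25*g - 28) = g^2 + 8*g + 7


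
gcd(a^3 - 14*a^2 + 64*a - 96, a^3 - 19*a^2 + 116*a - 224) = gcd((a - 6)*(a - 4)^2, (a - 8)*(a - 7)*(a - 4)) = a - 4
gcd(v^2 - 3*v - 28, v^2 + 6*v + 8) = v + 4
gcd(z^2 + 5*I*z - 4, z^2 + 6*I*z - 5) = z + I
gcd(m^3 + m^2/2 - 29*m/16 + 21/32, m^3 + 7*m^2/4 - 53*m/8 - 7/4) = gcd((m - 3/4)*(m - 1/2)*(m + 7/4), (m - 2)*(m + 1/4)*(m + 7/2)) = 1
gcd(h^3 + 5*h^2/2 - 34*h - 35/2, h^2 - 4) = 1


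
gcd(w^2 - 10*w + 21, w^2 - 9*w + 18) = w - 3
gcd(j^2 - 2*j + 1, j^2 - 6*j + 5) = j - 1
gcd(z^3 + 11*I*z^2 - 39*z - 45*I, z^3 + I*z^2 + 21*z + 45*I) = z^2 + 6*I*z - 9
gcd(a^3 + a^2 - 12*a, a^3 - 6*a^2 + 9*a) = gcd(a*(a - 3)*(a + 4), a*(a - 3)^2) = a^2 - 3*a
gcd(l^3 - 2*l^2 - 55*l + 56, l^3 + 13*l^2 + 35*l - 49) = l^2 + 6*l - 7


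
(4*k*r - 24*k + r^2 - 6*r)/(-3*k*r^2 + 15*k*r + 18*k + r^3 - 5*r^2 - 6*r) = (4*k + r)/(-3*k*r - 3*k + r^2 + r)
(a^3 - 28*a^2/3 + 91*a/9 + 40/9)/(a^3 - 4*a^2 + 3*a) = (9*a^3 - 84*a^2 + 91*a + 40)/(9*a*(a^2 - 4*a + 3))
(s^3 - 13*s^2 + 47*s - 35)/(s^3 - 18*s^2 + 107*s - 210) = (s - 1)/(s - 6)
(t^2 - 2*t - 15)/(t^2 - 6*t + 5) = (t + 3)/(t - 1)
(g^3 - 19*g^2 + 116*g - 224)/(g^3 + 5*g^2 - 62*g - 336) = (g^2 - 11*g + 28)/(g^2 + 13*g + 42)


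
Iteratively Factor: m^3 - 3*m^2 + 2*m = (m)*(m^2 - 3*m + 2) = m*(m - 2)*(m - 1)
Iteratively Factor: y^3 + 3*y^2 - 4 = (y + 2)*(y^2 + y - 2) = (y - 1)*(y + 2)*(y + 2)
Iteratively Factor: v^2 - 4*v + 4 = (v - 2)*(v - 2)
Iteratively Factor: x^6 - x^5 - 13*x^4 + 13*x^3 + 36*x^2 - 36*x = (x + 3)*(x^5 - 4*x^4 - x^3 + 16*x^2 - 12*x) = x*(x + 3)*(x^4 - 4*x^3 - x^2 + 16*x - 12) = x*(x + 2)*(x + 3)*(x^3 - 6*x^2 + 11*x - 6) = x*(x - 2)*(x + 2)*(x + 3)*(x^2 - 4*x + 3) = x*(x - 2)*(x - 1)*(x + 2)*(x + 3)*(x - 3)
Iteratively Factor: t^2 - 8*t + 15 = (t - 3)*(t - 5)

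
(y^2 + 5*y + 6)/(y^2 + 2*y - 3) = (y + 2)/(y - 1)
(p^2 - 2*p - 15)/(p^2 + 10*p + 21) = (p - 5)/(p + 7)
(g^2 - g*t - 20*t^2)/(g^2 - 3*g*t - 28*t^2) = (-g + 5*t)/(-g + 7*t)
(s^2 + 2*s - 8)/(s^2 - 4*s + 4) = (s + 4)/(s - 2)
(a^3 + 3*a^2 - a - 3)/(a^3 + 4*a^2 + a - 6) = (a + 1)/(a + 2)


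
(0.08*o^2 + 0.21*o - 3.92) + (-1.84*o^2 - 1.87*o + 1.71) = -1.76*o^2 - 1.66*o - 2.21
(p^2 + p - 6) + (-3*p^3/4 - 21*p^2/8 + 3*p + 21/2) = -3*p^3/4 - 13*p^2/8 + 4*p + 9/2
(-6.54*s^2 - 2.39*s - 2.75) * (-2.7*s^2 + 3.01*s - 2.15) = 17.658*s^4 - 13.2324*s^3 + 14.2921*s^2 - 3.139*s + 5.9125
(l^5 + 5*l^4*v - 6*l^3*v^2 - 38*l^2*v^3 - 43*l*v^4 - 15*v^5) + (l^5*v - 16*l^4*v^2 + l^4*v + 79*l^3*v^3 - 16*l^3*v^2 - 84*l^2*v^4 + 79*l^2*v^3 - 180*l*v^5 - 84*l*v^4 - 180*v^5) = l^5*v + l^5 - 16*l^4*v^2 + 6*l^4*v + 79*l^3*v^3 - 22*l^3*v^2 - 84*l^2*v^4 + 41*l^2*v^3 - 180*l*v^5 - 127*l*v^4 - 195*v^5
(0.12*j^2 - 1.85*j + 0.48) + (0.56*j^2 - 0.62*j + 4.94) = 0.68*j^2 - 2.47*j + 5.42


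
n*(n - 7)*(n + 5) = n^3 - 2*n^2 - 35*n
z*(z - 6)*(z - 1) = z^3 - 7*z^2 + 6*z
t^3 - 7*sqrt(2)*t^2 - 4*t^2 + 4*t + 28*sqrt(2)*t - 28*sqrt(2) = (t - 2)^2*(t - 7*sqrt(2))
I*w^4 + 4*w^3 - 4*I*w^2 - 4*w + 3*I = (w + 1)*(w - 3*I)*(w - I)*(I*w - I)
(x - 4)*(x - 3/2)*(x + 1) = x^3 - 9*x^2/2 + x/2 + 6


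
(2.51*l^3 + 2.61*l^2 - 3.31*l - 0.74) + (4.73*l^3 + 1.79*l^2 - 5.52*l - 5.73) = 7.24*l^3 + 4.4*l^2 - 8.83*l - 6.47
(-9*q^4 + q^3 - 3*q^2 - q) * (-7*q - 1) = 63*q^5 + 2*q^4 + 20*q^3 + 10*q^2 + q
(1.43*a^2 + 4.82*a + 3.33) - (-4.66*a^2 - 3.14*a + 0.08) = 6.09*a^2 + 7.96*a + 3.25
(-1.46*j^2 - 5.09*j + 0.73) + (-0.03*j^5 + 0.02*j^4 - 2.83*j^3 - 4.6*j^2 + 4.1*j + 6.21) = -0.03*j^5 + 0.02*j^4 - 2.83*j^3 - 6.06*j^2 - 0.99*j + 6.94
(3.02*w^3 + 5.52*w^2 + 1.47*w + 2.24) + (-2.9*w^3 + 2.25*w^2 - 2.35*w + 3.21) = 0.12*w^3 + 7.77*w^2 - 0.88*w + 5.45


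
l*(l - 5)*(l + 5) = l^3 - 25*l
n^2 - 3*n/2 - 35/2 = (n - 5)*(n + 7/2)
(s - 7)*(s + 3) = s^2 - 4*s - 21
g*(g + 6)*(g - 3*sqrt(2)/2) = g^3 - 3*sqrt(2)*g^2/2 + 6*g^2 - 9*sqrt(2)*g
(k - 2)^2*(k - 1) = k^3 - 5*k^2 + 8*k - 4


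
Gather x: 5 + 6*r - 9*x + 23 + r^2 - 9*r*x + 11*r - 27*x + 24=r^2 + 17*r + x*(-9*r - 36) + 52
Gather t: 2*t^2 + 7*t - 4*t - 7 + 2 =2*t^2 + 3*t - 5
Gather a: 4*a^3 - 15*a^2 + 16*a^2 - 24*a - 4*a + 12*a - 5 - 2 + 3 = 4*a^3 + a^2 - 16*a - 4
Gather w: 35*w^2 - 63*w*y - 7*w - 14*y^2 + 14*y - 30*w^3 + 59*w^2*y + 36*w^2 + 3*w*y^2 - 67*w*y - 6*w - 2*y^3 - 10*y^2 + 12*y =-30*w^3 + w^2*(59*y + 71) + w*(3*y^2 - 130*y - 13) - 2*y^3 - 24*y^2 + 26*y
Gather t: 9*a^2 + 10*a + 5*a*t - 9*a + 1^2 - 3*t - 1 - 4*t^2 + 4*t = 9*a^2 + a - 4*t^2 + t*(5*a + 1)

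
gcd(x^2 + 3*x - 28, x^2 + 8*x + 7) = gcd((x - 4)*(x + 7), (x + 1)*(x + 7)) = x + 7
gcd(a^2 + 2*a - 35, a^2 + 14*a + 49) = a + 7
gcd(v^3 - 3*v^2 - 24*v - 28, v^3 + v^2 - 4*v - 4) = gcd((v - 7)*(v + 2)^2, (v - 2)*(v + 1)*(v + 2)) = v + 2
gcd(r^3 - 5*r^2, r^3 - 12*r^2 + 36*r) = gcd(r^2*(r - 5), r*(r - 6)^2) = r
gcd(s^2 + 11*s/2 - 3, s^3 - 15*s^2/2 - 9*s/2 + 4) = s - 1/2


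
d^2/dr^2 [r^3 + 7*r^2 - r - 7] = 6*r + 14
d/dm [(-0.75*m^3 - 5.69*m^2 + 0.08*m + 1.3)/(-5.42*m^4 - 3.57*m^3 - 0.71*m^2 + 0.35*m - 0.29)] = (-4.065*m^6 - 61.6796*m^5 - 18.48*m^4 + 28.2302*m^3 + 12.6408*m^2 + 5.1462*m - 0.4782)/(29.3764*m^8 + 38.6988*m^7 + 20.4413*m^6 + 1.2754*m^5 + 1.1487*m^4 + 1.5736*m^3 + 0.5343*m^2 - 0.203*m + 0.0841)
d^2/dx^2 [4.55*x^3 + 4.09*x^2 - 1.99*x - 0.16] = 27.3*x + 8.18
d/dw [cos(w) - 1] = -sin(w)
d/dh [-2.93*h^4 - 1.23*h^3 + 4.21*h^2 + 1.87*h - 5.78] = -11.72*h^3 - 3.69*h^2 + 8.42*h + 1.87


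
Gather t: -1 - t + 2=1 - t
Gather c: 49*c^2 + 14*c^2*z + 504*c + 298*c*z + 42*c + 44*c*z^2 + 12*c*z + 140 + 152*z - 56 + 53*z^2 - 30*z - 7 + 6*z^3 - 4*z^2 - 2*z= c^2*(14*z + 49) + c*(44*z^2 + 310*z + 546) + 6*z^3 + 49*z^2 + 120*z + 77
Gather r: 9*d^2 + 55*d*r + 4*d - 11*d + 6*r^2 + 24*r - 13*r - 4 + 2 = 9*d^2 - 7*d + 6*r^2 + r*(55*d + 11) - 2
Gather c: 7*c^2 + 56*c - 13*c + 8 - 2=7*c^2 + 43*c + 6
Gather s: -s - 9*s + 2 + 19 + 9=30 - 10*s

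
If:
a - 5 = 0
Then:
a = 5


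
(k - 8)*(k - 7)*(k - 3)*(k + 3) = k^4 - 15*k^3 + 47*k^2 + 135*k - 504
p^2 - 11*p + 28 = (p - 7)*(p - 4)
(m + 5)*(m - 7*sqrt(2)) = m^2 - 7*sqrt(2)*m + 5*m - 35*sqrt(2)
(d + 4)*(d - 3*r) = d^2 - 3*d*r + 4*d - 12*r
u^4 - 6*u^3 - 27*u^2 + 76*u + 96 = (u - 8)*(u - 3)*(u + 1)*(u + 4)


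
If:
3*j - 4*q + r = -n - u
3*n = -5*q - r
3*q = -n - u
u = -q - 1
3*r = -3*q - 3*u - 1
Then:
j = 25/3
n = -19/3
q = 11/3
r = 2/3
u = -14/3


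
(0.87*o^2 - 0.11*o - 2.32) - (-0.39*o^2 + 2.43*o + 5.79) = 1.26*o^2 - 2.54*o - 8.11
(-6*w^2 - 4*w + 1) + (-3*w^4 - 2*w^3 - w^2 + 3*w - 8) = -3*w^4 - 2*w^3 - 7*w^2 - w - 7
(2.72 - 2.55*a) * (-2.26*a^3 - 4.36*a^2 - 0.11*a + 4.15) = 5.763*a^4 + 4.9708*a^3 - 11.5787*a^2 - 10.8817*a + 11.288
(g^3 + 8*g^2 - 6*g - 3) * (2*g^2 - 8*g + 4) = 2*g^5 + 8*g^4 - 72*g^3 + 74*g^2 - 12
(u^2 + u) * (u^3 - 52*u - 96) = u^5 + u^4 - 52*u^3 - 148*u^2 - 96*u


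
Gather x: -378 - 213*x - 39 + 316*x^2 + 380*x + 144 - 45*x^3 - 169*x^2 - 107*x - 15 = -45*x^3 + 147*x^2 + 60*x - 288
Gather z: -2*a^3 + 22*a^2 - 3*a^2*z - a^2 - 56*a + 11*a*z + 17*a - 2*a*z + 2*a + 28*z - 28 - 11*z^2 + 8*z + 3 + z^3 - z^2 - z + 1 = -2*a^3 + 21*a^2 - 37*a + z^3 - 12*z^2 + z*(-3*a^2 + 9*a + 35) - 24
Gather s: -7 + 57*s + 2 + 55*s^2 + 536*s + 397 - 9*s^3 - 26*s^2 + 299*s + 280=-9*s^3 + 29*s^2 + 892*s + 672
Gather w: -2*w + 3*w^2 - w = 3*w^2 - 3*w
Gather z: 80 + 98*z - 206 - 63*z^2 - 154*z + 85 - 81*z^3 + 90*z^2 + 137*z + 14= -81*z^3 + 27*z^2 + 81*z - 27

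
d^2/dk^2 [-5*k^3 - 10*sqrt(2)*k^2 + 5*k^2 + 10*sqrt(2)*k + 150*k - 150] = -30*k - 20*sqrt(2) + 10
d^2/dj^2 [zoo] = 0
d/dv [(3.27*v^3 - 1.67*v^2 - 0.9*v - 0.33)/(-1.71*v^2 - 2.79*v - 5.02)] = (-5.5917*v^4 - 18.2466*v^3 - 46.1259*v^2 + 15.6382*v + 3.5973)/(2.9241*v^4 + 9.5418*v^3 + 24.9525*v^2 + 28.0116*v + 25.2004)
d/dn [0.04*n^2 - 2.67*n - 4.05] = 0.08*n - 2.67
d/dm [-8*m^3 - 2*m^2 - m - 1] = -24*m^2 - 4*m - 1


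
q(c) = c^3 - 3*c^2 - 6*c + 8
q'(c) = 3*c^2 - 6*c - 6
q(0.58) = 3.71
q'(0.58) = -8.47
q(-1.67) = 5.00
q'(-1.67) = 12.39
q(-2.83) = -21.71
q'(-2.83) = 35.01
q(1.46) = -4.04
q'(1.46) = -8.37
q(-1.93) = 1.22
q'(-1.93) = 16.75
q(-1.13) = 9.51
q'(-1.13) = 4.61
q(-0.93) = 10.18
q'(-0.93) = 2.17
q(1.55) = -4.78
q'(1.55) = -8.09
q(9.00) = 440.00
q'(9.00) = 183.00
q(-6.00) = -280.00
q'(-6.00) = 138.00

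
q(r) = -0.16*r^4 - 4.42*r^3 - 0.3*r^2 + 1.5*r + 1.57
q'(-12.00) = -794.82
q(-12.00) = 4260.37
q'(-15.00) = -813.00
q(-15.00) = 6729.07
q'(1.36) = -25.45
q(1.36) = -8.61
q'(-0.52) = -1.68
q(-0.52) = 1.32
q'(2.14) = -66.78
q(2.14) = -43.27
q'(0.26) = 0.44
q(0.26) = 1.86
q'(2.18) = -69.46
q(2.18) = -45.99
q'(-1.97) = -43.89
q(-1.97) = 28.83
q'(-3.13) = -106.90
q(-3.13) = 114.12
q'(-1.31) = -19.03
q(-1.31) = 8.56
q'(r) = -0.64*r^3 - 13.26*r^2 - 0.6*r + 1.5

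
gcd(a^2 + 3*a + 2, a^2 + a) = a + 1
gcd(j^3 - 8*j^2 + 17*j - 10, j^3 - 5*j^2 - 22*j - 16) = 1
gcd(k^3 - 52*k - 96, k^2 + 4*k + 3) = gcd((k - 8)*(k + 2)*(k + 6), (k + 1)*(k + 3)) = 1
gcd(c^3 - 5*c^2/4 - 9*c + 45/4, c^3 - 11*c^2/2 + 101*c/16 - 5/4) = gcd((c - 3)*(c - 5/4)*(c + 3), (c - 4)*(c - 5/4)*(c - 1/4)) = c - 5/4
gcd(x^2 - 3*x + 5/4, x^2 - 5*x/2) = x - 5/2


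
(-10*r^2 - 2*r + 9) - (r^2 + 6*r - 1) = -11*r^2 - 8*r + 10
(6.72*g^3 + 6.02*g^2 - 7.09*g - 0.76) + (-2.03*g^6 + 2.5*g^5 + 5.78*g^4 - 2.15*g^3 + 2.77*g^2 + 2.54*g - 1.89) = -2.03*g^6 + 2.5*g^5 + 5.78*g^4 + 4.57*g^3 + 8.79*g^2 - 4.55*g - 2.65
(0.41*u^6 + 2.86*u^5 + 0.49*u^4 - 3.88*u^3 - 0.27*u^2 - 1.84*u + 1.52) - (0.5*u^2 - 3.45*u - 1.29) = 0.41*u^6 + 2.86*u^5 + 0.49*u^4 - 3.88*u^3 - 0.77*u^2 + 1.61*u + 2.81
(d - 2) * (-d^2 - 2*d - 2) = -d^3 + 2*d + 4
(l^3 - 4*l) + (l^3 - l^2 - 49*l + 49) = 2*l^3 - l^2 - 53*l + 49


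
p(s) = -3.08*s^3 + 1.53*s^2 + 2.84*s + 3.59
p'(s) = -9.24*s^2 + 3.06*s + 2.84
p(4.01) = -159.02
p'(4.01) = -133.47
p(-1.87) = 23.77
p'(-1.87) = -35.19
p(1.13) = 4.31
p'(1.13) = -5.50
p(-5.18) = 458.03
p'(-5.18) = -260.94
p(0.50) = 5.01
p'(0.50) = 2.06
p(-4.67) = 337.39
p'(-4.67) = -212.96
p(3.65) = -115.43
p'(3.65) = -109.09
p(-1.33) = 9.77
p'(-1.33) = -17.57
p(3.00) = -57.28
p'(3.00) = -71.14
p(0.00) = 3.59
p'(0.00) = 2.84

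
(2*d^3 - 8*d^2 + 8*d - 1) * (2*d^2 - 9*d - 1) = 4*d^5 - 34*d^4 + 86*d^3 - 66*d^2 + d + 1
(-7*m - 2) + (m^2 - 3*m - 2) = m^2 - 10*m - 4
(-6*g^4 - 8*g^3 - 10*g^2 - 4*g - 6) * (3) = -18*g^4 - 24*g^3 - 30*g^2 - 12*g - 18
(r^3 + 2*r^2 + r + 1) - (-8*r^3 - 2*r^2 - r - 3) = 9*r^3 + 4*r^2 + 2*r + 4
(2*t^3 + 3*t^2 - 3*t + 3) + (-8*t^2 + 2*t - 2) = 2*t^3 - 5*t^2 - t + 1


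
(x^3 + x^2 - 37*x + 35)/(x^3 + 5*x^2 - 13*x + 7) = (x - 5)/(x - 1)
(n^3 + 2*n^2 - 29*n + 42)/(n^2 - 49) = (n^2 - 5*n + 6)/(n - 7)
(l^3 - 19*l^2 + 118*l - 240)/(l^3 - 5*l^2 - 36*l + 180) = (l - 8)/(l + 6)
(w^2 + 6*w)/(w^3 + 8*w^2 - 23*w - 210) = w/(w^2 + 2*w - 35)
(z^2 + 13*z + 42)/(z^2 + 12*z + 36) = (z + 7)/(z + 6)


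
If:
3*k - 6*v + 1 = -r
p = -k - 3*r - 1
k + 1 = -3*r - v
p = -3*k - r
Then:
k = 5/56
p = 1/7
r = -23/56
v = 1/7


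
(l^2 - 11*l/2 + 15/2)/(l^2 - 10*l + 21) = (l - 5/2)/(l - 7)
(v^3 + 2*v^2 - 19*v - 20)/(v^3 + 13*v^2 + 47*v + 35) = (v - 4)/(v + 7)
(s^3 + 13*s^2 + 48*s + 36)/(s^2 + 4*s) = (s^3 + 13*s^2 + 48*s + 36)/(s*(s + 4))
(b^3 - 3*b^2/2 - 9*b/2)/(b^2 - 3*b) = b + 3/2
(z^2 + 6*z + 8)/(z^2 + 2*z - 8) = (z + 2)/(z - 2)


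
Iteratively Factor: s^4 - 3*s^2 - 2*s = (s)*(s^3 - 3*s - 2) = s*(s + 1)*(s^2 - s - 2) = s*(s + 1)^2*(s - 2)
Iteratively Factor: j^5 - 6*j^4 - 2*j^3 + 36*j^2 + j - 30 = (j - 5)*(j^4 - j^3 - 7*j^2 + j + 6) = (j - 5)*(j - 1)*(j^3 - 7*j - 6) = (j - 5)*(j - 1)*(j + 1)*(j^2 - j - 6) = (j - 5)*(j - 3)*(j - 1)*(j + 1)*(j + 2)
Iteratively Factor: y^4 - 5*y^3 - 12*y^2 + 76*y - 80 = (y - 5)*(y^3 - 12*y + 16) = (y - 5)*(y - 2)*(y^2 + 2*y - 8) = (y - 5)*(y - 2)*(y + 4)*(y - 2)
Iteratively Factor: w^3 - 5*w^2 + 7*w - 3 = (w - 1)*(w^2 - 4*w + 3) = (w - 1)^2*(w - 3)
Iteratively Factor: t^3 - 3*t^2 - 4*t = (t - 4)*(t^2 + t) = t*(t - 4)*(t + 1)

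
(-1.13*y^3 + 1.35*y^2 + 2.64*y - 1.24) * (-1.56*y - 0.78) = 1.7628*y^4 - 1.2246*y^3 - 5.1714*y^2 - 0.1248*y + 0.9672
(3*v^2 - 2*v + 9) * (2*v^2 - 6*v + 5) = 6*v^4 - 22*v^3 + 45*v^2 - 64*v + 45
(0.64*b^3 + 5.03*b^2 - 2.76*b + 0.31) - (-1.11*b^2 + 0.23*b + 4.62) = 0.64*b^3 + 6.14*b^2 - 2.99*b - 4.31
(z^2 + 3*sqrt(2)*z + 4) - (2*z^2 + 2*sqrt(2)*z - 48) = -z^2 + sqrt(2)*z + 52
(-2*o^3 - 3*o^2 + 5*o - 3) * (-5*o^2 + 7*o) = 10*o^5 + o^4 - 46*o^3 + 50*o^2 - 21*o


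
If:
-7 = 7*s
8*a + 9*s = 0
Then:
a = 9/8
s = -1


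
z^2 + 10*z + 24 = (z + 4)*(z + 6)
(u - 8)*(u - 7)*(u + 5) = u^3 - 10*u^2 - 19*u + 280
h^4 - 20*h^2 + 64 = (h - 4)*(h - 2)*(h + 2)*(h + 4)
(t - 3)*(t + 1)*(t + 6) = t^3 + 4*t^2 - 15*t - 18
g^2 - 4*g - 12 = (g - 6)*(g + 2)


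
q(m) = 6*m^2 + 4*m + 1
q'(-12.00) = -140.00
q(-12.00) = 817.00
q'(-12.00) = -140.00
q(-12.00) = 817.00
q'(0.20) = 6.40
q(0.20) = 2.04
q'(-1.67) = -16.04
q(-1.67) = 11.05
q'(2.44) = 33.28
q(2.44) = 46.48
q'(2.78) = 37.36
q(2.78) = 58.49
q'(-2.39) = -24.68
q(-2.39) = 25.71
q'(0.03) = 4.36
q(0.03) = 1.13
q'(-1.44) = -13.28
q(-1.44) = 7.68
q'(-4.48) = -49.76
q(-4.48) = 103.50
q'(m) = 12*m + 4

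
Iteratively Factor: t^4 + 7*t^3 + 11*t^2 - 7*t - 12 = (t + 3)*(t^3 + 4*t^2 - t - 4) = (t + 1)*(t + 3)*(t^2 + 3*t - 4) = (t - 1)*(t + 1)*(t + 3)*(t + 4)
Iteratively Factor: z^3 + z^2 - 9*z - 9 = (z + 1)*(z^2 - 9) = (z + 1)*(z + 3)*(z - 3)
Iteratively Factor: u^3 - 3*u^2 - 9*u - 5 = (u + 1)*(u^2 - 4*u - 5) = (u - 5)*(u + 1)*(u + 1)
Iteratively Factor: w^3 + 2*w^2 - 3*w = (w)*(w^2 + 2*w - 3) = w*(w - 1)*(w + 3)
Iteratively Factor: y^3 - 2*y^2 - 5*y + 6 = (y - 3)*(y^2 + y - 2) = (y - 3)*(y + 2)*(y - 1)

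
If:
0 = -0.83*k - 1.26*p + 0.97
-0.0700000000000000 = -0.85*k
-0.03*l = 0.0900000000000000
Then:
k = 0.08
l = -3.00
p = 0.72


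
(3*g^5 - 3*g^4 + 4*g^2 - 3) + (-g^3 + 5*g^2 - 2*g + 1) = 3*g^5 - 3*g^4 - g^3 + 9*g^2 - 2*g - 2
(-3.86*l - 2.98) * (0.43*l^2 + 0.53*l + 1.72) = -1.6598*l^3 - 3.3272*l^2 - 8.2186*l - 5.1256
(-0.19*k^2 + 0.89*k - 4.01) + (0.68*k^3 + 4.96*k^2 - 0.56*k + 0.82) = 0.68*k^3 + 4.77*k^2 + 0.33*k - 3.19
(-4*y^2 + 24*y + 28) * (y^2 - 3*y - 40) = -4*y^4 + 36*y^3 + 116*y^2 - 1044*y - 1120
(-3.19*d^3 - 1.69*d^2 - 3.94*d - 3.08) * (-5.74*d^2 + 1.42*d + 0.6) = 18.3106*d^5 + 5.1708*d^4 + 18.3018*d^3 + 11.0704*d^2 - 6.7376*d - 1.848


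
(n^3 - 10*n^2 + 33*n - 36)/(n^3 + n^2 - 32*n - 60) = (n^3 - 10*n^2 + 33*n - 36)/(n^3 + n^2 - 32*n - 60)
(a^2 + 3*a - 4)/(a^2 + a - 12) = (a - 1)/(a - 3)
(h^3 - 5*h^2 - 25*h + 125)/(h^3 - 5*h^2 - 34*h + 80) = (h^2 - 10*h + 25)/(h^2 - 10*h + 16)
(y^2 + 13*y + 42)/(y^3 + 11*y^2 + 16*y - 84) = 1/(y - 2)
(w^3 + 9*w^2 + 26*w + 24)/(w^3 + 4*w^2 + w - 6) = (w + 4)/(w - 1)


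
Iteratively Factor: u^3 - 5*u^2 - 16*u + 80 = (u - 4)*(u^2 - u - 20) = (u - 4)*(u + 4)*(u - 5)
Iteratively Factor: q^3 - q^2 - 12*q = (q - 4)*(q^2 + 3*q) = (q - 4)*(q + 3)*(q)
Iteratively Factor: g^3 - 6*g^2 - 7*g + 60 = (g - 4)*(g^2 - 2*g - 15) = (g - 5)*(g - 4)*(g + 3)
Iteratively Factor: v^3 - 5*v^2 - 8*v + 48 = (v - 4)*(v^2 - v - 12) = (v - 4)^2*(v + 3)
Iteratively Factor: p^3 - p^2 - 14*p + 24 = (p - 2)*(p^2 + p - 12) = (p - 2)*(p + 4)*(p - 3)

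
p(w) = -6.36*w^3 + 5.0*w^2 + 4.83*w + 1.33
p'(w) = -19.08*w^2 + 10.0*w + 4.83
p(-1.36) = 20.01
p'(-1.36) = -44.06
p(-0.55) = 1.24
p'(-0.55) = -6.44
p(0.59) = 4.61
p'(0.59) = 4.09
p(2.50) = -54.72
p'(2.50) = -89.42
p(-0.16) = 0.71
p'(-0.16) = 2.74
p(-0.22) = 0.58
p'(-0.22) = 1.71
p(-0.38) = 0.57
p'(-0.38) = -1.73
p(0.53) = 4.35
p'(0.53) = 4.77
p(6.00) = -1163.45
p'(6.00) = -622.05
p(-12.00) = 11653.45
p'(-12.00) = -2862.69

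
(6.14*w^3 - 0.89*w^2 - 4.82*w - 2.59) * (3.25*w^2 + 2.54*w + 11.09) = 19.955*w^5 + 12.7031*w^4 + 50.167*w^3 - 30.5304*w^2 - 60.0324*w - 28.7231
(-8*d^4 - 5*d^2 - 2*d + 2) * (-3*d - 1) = 24*d^5 + 8*d^4 + 15*d^3 + 11*d^2 - 4*d - 2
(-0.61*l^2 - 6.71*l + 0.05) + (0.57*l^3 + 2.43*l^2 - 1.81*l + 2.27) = 0.57*l^3 + 1.82*l^2 - 8.52*l + 2.32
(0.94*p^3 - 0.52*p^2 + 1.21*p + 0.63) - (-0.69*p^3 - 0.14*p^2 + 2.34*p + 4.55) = 1.63*p^3 - 0.38*p^2 - 1.13*p - 3.92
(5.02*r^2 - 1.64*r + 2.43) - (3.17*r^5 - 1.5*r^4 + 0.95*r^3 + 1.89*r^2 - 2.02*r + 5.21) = -3.17*r^5 + 1.5*r^4 - 0.95*r^3 + 3.13*r^2 + 0.38*r - 2.78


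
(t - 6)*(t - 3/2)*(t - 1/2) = t^3 - 8*t^2 + 51*t/4 - 9/2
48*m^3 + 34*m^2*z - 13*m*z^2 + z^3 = (-8*m + z)*(-6*m + z)*(m + z)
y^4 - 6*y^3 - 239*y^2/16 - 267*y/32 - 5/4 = (y - 8)*(y + 1/4)*(y + 1/2)*(y + 5/4)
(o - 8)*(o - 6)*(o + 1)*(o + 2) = o^4 - 11*o^3 + 8*o^2 + 116*o + 96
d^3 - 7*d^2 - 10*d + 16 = (d - 8)*(d - 1)*(d + 2)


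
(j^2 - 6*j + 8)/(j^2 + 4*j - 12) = (j - 4)/(j + 6)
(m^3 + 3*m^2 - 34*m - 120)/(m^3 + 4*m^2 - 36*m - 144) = (m + 5)/(m + 6)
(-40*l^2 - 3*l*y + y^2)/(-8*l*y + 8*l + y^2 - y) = (5*l + y)/(y - 1)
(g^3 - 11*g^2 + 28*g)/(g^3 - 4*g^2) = (g - 7)/g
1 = 1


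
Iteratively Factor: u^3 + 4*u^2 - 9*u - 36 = (u + 4)*(u^2 - 9) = (u + 3)*(u + 4)*(u - 3)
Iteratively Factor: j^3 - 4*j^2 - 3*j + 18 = (j + 2)*(j^2 - 6*j + 9) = (j - 3)*(j + 2)*(j - 3)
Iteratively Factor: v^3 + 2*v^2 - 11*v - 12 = (v + 1)*(v^2 + v - 12) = (v + 1)*(v + 4)*(v - 3)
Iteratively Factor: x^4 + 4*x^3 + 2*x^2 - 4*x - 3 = (x - 1)*(x^3 + 5*x^2 + 7*x + 3) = (x - 1)*(x + 1)*(x^2 + 4*x + 3) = (x - 1)*(x + 1)*(x + 3)*(x + 1)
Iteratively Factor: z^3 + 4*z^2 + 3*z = (z + 3)*(z^2 + z) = (z + 1)*(z + 3)*(z)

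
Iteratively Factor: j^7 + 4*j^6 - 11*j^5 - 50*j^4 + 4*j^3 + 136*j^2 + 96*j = (j + 2)*(j^6 + 2*j^5 - 15*j^4 - 20*j^3 + 44*j^2 + 48*j) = j*(j + 2)*(j^5 + 2*j^4 - 15*j^3 - 20*j^2 + 44*j + 48) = j*(j - 3)*(j + 2)*(j^4 + 5*j^3 - 20*j - 16) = j*(j - 3)*(j + 2)*(j + 4)*(j^3 + j^2 - 4*j - 4) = j*(j - 3)*(j - 2)*(j + 2)*(j + 4)*(j^2 + 3*j + 2) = j*(j - 3)*(j - 2)*(j + 2)^2*(j + 4)*(j + 1)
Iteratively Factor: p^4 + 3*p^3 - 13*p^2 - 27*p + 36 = (p + 3)*(p^3 - 13*p + 12) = (p - 1)*(p + 3)*(p^2 + p - 12) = (p - 3)*(p - 1)*(p + 3)*(p + 4)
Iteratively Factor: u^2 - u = (u)*(u - 1)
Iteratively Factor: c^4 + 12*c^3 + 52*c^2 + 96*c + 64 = (c + 4)*(c^3 + 8*c^2 + 20*c + 16) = (c + 2)*(c + 4)*(c^2 + 6*c + 8) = (c + 2)^2*(c + 4)*(c + 4)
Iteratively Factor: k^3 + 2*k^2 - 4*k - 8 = (k - 2)*(k^2 + 4*k + 4) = (k - 2)*(k + 2)*(k + 2)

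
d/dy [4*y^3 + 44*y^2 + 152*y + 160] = 12*y^2 + 88*y + 152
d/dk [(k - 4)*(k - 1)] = 2*k - 5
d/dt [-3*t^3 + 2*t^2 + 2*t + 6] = -9*t^2 + 4*t + 2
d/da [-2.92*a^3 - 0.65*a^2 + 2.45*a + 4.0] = -8.76*a^2 - 1.3*a + 2.45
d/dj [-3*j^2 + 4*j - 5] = 4 - 6*j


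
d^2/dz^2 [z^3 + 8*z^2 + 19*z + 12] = 6*z + 16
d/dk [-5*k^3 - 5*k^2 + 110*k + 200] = -15*k^2 - 10*k + 110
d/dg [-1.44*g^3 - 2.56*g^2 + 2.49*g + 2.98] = -4.32*g^2 - 5.12*g + 2.49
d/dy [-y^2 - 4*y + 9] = -2*y - 4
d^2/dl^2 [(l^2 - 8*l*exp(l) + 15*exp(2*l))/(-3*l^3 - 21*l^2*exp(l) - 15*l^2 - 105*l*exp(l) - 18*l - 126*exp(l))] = (((l^2 - 8*l*exp(l) + 15*exp(2*l))*(7*l^2*exp(l) + 63*l*exp(l) + 6*l + 126*exp(l) + 10) - 4*(4*l*exp(l) - l - 15*exp(2*l) + 4*exp(l))*(7*l^2*exp(l) + 3*l^2 + 49*l*exp(l) + 10*l + 77*exp(l) + 6))*(l^3 + 7*l^2*exp(l) + 5*l^2 + 35*l*exp(l) + 6*l + 42*exp(l)) - 2*(l^2 - 8*l*exp(l) + 15*exp(2*l))*(7*l^2*exp(l) + 3*l^2 + 49*l*exp(l) + 10*l + 77*exp(l) + 6)^2 + 2*(4*l*exp(l) - 30*exp(2*l) + 8*exp(l) - 1)*(l^3 + 7*l^2*exp(l) + 5*l^2 + 35*l*exp(l) + 6*l + 42*exp(l))^2)/(3*(l^3 + 7*l^2*exp(l) + 5*l^2 + 35*l*exp(l) + 6*l + 42*exp(l))^3)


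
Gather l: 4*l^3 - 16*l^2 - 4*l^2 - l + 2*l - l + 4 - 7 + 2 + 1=4*l^3 - 20*l^2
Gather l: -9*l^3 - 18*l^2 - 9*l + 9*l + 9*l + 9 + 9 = -9*l^3 - 18*l^2 + 9*l + 18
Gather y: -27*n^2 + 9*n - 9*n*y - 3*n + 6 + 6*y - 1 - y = -27*n^2 + 6*n + y*(5 - 9*n) + 5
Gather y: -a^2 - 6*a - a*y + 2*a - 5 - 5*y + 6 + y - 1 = -a^2 - 4*a + y*(-a - 4)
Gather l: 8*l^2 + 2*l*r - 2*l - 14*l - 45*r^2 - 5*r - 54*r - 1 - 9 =8*l^2 + l*(2*r - 16) - 45*r^2 - 59*r - 10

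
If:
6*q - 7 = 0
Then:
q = 7/6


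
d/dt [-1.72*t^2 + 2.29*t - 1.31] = 2.29 - 3.44*t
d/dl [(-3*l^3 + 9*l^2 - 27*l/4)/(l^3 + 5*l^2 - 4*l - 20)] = 3*(-32*l^4 + 50*l^3 + 237*l^2 - 480*l + 180)/(4*(l^6 + 10*l^5 + 17*l^4 - 80*l^3 - 184*l^2 + 160*l + 400))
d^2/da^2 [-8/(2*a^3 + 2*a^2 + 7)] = 32*(-2*a^2*(3*a + 2)^2 + (3*a + 1)*(2*a^3 + 2*a^2 + 7))/(2*a^3 + 2*a^2 + 7)^3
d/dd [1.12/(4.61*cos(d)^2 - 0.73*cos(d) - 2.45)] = (10.3264*cos(d) - 0.8176)*sin(d)/(-4.61*cos(d)^2 + 0.73*cos(d) + 2.45)^2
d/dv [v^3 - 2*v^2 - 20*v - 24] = 3*v^2 - 4*v - 20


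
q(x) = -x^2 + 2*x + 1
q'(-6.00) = 14.00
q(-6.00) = -47.00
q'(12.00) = -22.00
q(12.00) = -119.00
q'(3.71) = -5.42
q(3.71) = -5.34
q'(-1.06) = 4.12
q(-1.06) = -2.24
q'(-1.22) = 4.44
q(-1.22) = -2.93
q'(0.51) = 0.98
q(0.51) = 1.76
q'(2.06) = -2.12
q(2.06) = 0.88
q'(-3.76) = 9.52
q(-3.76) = -20.66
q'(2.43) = -2.86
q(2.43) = -0.04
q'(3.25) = -4.50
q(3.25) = -3.06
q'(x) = 2 - 2*x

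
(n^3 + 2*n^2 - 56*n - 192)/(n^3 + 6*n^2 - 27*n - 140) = (n^2 - 2*n - 48)/(n^2 + 2*n - 35)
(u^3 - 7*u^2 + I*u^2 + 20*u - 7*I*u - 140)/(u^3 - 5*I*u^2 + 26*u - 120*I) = (u - 7)/(u - 6*I)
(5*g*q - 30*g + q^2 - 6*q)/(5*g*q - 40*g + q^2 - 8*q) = (q - 6)/(q - 8)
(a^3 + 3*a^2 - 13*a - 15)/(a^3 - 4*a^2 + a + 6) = (a + 5)/(a - 2)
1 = 1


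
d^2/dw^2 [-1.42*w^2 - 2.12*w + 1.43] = -2.84000000000000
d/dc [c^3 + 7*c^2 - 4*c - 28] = 3*c^2 + 14*c - 4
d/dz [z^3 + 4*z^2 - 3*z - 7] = 3*z^2 + 8*z - 3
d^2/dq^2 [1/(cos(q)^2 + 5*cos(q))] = (-(1 - cos(2*q))^2 + 75*cos(q)/4 - 27*cos(2*q)/2 - 15*cos(3*q)/4 + 81/2)/((cos(q) + 5)^3*cos(q)^3)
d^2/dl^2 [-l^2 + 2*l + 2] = -2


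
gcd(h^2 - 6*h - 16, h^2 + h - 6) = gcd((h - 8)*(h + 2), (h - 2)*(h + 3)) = 1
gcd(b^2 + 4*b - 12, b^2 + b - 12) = 1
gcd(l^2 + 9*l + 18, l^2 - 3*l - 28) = 1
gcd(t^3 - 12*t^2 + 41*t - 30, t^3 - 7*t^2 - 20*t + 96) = 1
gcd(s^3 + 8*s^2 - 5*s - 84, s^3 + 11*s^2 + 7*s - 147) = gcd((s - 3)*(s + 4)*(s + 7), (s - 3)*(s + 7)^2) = s^2 + 4*s - 21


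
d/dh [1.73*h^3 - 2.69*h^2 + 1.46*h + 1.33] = 5.19*h^2 - 5.38*h + 1.46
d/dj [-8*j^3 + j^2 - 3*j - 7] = -24*j^2 + 2*j - 3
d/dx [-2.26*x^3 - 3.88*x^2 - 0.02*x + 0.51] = -6.78*x^2 - 7.76*x - 0.02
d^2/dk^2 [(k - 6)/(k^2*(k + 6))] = 6*(k^3 - 6*k^2 - 84*k - 216)/(k^4*(k^3 + 18*k^2 + 108*k + 216))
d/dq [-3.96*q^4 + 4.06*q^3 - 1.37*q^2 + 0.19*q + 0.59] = -15.84*q^3 + 12.18*q^2 - 2.74*q + 0.19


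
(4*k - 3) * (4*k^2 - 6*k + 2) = 16*k^3 - 36*k^2 + 26*k - 6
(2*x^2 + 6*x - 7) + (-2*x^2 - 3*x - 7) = 3*x - 14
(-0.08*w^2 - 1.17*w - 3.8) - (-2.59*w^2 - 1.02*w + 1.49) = 2.51*w^2 - 0.15*w - 5.29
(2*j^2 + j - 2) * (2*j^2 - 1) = 4*j^4 + 2*j^3 - 6*j^2 - j + 2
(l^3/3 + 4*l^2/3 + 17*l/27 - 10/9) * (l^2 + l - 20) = l^5/3 + 5*l^4/3 - 127*l^3/27 - 733*l^2/27 - 370*l/27 + 200/9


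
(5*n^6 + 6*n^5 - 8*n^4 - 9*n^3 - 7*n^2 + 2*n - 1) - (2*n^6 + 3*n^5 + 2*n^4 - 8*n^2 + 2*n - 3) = 3*n^6 + 3*n^5 - 10*n^4 - 9*n^3 + n^2 + 2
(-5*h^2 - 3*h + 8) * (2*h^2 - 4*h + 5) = -10*h^4 + 14*h^3 + 3*h^2 - 47*h + 40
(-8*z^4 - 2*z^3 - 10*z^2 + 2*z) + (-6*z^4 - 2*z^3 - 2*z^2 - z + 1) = -14*z^4 - 4*z^3 - 12*z^2 + z + 1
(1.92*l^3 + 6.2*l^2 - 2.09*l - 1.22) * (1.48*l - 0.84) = 2.8416*l^4 + 7.5632*l^3 - 8.3012*l^2 - 0.05*l + 1.0248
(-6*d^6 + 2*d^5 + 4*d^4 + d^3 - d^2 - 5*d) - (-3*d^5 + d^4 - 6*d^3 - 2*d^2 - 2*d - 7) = -6*d^6 + 5*d^5 + 3*d^4 + 7*d^3 + d^2 - 3*d + 7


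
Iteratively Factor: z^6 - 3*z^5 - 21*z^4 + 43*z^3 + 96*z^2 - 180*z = (z - 2)*(z^5 - z^4 - 23*z^3 - 3*z^2 + 90*z) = (z - 2)^2*(z^4 + z^3 - 21*z^2 - 45*z) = z*(z - 2)^2*(z^3 + z^2 - 21*z - 45) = z*(z - 2)^2*(z + 3)*(z^2 - 2*z - 15) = z*(z - 5)*(z - 2)^2*(z + 3)*(z + 3)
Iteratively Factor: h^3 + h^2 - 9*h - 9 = (h + 3)*(h^2 - 2*h - 3) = (h - 3)*(h + 3)*(h + 1)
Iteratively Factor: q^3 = (q)*(q^2) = q^2*(q)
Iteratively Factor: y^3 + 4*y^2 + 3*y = (y)*(y^2 + 4*y + 3) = y*(y + 1)*(y + 3)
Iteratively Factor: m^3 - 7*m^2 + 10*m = (m)*(m^2 - 7*m + 10) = m*(m - 2)*(m - 5)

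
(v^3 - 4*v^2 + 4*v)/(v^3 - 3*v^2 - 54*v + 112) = v*(v - 2)/(v^2 - v - 56)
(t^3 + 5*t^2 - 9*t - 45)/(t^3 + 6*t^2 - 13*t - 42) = (t^2 + 8*t + 15)/(t^2 + 9*t + 14)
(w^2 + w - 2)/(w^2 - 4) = (w - 1)/(w - 2)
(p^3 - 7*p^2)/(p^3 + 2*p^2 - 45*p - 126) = p^2/(p^2 + 9*p + 18)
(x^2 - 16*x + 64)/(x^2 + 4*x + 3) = (x^2 - 16*x + 64)/(x^2 + 4*x + 3)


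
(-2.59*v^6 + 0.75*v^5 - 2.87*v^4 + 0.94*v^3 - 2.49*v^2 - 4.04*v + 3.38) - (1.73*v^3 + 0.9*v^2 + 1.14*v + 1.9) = -2.59*v^6 + 0.75*v^5 - 2.87*v^4 - 0.79*v^3 - 3.39*v^2 - 5.18*v + 1.48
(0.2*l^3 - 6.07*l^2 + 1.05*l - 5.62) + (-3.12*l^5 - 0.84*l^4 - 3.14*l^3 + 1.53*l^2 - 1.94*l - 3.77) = -3.12*l^5 - 0.84*l^4 - 2.94*l^3 - 4.54*l^2 - 0.89*l - 9.39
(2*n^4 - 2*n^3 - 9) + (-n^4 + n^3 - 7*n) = n^4 - n^3 - 7*n - 9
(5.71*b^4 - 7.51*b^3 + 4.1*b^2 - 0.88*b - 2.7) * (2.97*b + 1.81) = 16.9587*b^5 - 11.9696*b^4 - 1.4161*b^3 + 4.8074*b^2 - 9.6118*b - 4.887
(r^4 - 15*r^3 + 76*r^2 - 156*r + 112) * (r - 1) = r^5 - 16*r^4 + 91*r^3 - 232*r^2 + 268*r - 112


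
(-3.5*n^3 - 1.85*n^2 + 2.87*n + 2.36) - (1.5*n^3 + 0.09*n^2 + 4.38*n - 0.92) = -5.0*n^3 - 1.94*n^2 - 1.51*n + 3.28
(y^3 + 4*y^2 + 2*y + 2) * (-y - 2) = -y^4 - 6*y^3 - 10*y^2 - 6*y - 4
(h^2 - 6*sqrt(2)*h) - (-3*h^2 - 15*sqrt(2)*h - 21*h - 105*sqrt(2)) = 4*h^2 + 9*sqrt(2)*h + 21*h + 105*sqrt(2)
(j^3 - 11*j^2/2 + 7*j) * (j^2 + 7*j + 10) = j^5 + 3*j^4/2 - 43*j^3/2 - 6*j^2 + 70*j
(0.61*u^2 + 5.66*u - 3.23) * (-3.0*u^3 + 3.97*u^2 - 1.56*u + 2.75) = -1.83*u^5 - 14.5583*u^4 + 31.2086*u^3 - 19.9752*u^2 + 20.6038*u - 8.8825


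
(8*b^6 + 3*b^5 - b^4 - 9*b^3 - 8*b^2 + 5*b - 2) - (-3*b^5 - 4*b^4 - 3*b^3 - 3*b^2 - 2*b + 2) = 8*b^6 + 6*b^5 + 3*b^4 - 6*b^3 - 5*b^2 + 7*b - 4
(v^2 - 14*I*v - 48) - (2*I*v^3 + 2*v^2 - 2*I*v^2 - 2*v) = -2*I*v^3 - v^2 + 2*I*v^2 + 2*v - 14*I*v - 48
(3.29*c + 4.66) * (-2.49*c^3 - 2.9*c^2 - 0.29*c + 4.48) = -8.1921*c^4 - 21.1444*c^3 - 14.4681*c^2 + 13.3878*c + 20.8768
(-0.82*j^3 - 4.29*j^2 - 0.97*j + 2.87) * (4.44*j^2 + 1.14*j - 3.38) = -3.6408*j^5 - 19.9824*j^4 - 6.4258*j^3 + 26.1372*j^2 + 6.5504*j - 9.7006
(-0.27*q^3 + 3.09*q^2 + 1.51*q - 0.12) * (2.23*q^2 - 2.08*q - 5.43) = -0.6021*q^5 + 7.4523*q^4 - 1.5938*q^3 - 20.1871*q^2 - 7.9497*q + 0.6516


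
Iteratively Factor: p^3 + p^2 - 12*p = (p + 4)*(p^2 - 3*p) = (p - 3)*(p + 4)*(p)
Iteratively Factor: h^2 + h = (h + 1)*(h)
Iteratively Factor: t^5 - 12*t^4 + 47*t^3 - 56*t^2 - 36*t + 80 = (t - 2)*(t^4 - 10*t^3 + 27*t^2 - 2*t - 40) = (t - 2)*(t + 1)*(t^3 - 11*t^2 + 38*t - 40) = (t - 5)*(t - 2)*(t + 1)*(t^2 - 6*t + 8) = (t - 5)*(t - 2)^2*(t + 1)*(t - 4)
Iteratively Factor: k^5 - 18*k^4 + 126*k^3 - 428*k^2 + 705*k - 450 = (k - 2)*(k^4 - 16*k^3 + 94*k^2 - 240*k + 225) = (k - 5)*(k - 2)*(k^3 - 11*k^2 + 39*k - 45) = (k - 5)*(k - 3)*(k - 2)*(k^2 - 8*k + 15) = (k - 5)^2*(k - 3)*(k - 2)*(k - 3)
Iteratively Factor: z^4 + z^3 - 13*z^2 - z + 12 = (z + 4)*(z^3 - 3*z^2 - z + 3) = (z + 1)*(z + 4)*(z^2 - 4*z + 3) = (z - 3)*(z + 1)*(z + 4)*(z - 1)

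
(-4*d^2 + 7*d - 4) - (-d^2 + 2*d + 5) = -3*d^2 + 5*d - 9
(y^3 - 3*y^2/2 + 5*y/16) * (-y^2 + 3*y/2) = -y^5 + 3*y^4 - 41*y^3/16 + 15*y^2/32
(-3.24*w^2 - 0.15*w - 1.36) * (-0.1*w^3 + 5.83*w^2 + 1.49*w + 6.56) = 0.324*w^5 - 18.8742*w^4 - 5.5661*w^3 - 29.4067*w^2 - 3.0104*w - 8.9216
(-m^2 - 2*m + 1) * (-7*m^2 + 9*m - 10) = 7*m^4 + 5*m^3 - 15*m^2 + 29*m - 10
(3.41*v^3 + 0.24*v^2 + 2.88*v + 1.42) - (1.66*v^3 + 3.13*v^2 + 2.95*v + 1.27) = 1.75*v^3 - 2.89*v^2 - 0.0700000000000003*v + 0.15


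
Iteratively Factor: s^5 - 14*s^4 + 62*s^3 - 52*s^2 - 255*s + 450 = (s - 3)*(s^4 - 11*s^3 + 29*s^2 + 35*s - 150) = (s - 3)*(s + 2)*(s^3 - 13*s^2 + 55*s - 75) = (s - 5)*(s - 3)*(s + 2)*(s^2 - 8*s + 15) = (s - 5)^2*(s - 3)*(s + 2)*(s - 3)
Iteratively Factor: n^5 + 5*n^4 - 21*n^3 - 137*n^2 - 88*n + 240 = (n + 3)*(n^4 + 2*n^3 - 27*n^2 - 56*n + 80) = (n - 1)*(n + 3)*(n^3 + 3*n^2 - 24*n - 80) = (n - 1)*(n + 3)*(n + 4)*(n^2 - n - 20) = (n - 1)*(n + 3)*(n + 4)^2*(n - 5)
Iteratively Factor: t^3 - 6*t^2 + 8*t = (t)*(t^2 - 6*t + 8) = t*(t - 2)*(t - 4)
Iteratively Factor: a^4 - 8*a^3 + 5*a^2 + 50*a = (a - 5)*(a^3 - 3*a^2 - 10*a) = (a - 5)^2*(a^2 + 2*a) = (a - 5)^2*(a + 2)*(a)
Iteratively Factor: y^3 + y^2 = (y + 1)*(y^2) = y*(y + 1)*(y)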